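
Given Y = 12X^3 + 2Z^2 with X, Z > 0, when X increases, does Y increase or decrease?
Y increases

Taking the partial derivative:
∂Y/∂X = 36X^2

∂Y/∂X = 36X^2 > 0 (assuming positive values)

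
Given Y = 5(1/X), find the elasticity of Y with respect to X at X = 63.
Elasticity = -1

Elasticity = (dY/dX) · (X/Y)

dY/dX = -5/X²
At X = 63: dY/dX = -5/3969, Y = 5/63

Elasticity = (-5/3969) · (63 / (5/63)) = -1

Interpretation: for a small percentage change in X, the percentage change in Y is approximately -1.00 times as large.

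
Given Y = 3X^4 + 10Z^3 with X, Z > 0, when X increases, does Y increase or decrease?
Y increases

Taking the partial derivative:
∂Y/∂X = 12X^3

∂Y/∂X = 12X^3 > 0 (assuming positive values)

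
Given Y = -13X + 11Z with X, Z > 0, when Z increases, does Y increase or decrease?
Y increases

Taking the partial derivative:
∂Y/∂Z = 11

∂Y/∂Z = 11 > 0 (assuming positive values)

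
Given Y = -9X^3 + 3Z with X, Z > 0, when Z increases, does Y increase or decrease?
Y increases

Taking the partial derivative:
∂Y/∂Z = 3

∂Y/∂Z = 3 > 0 (assuming positive values)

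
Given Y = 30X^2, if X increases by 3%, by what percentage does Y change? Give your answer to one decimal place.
6.1%

For Y = 30X^2:
If X → X(1 + 0.03)
Then Y → Y · (1 + 0.03)^2
     = Y · 1.0609

Percentage change = ((1 + 0.03)^2 − 1) × 100% ≈ 6.1%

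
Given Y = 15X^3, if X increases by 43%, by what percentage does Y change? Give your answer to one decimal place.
192.4%

For Y = 15X^3:
If X → X(1 + 0.43)
Then Y → Y · (1 + 0.43)^3
     ≈ Y · 2.9242

Percentage change = ((1 + 0.43)^3 − 1) × 100% ≈ 192.4%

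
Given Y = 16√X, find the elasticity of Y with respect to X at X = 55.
Elasticity = 1/2

Elasticity = (dY/dX) · (X/Y)

dY/dX = 8/√X
At X = 55: dY/dX = 8·√55/55, Y = 16·√55

Elasticity = (8·√55/55) · (55 / (16·√55)) = 1/2

Interpretation: for a small percentage change in X, the percentage change in Y is approximately 0.50 times as large.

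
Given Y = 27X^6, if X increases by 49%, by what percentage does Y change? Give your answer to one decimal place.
994.3%

For Y = 27X^6:
If X → X(1 + 0.49)
Then Y → Y · (1 + 0.49)^6
     ≈ Y · 10.9425

Percentage change = ((1 + 0.49)^6 − 1) × 100% ≈ 994.3%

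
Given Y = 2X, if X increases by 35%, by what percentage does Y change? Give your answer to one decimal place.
35.0%

For Y = 2X:
If X → X(1 + 0.35)
Then Y → Y · (1 + 0.35)^1
     = Y · 1.3500

Percentage change = ((1 + 0.35)^1 − 1) × 100% = 35.0%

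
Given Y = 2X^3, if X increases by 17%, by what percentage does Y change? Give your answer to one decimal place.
60.2%

For Y = 2X^3:
If X → X(1 + 0.17)
Then Y → Y · (1 + 0.17)^3
     ≈ Y · 1.6016

Percentage change = ((1 + 0.17)^3 − 1) × 100% ≈ 60.2%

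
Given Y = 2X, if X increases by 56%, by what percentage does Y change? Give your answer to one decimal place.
56.0%

For Y = 2X:
If X → X(1 + 0.56)
Then Y → Y · (1 + 0.56)^1
     = Y · 1.5600

Percentage change = ((1 + 0.56)^1 − 1) × 100% = 56.0%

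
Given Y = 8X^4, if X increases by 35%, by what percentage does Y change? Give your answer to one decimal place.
232.2%

For Y = 8X^4:
If X → X(1 + 0.35)
Then Y → Y · (1 + 0.35)^4
     ≈ Y · 3.3215

Percentage change = ((1 + 0.35)^4 − 1) × 100% ≈ 232.2%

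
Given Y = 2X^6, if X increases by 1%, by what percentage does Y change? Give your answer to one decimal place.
6.2%

For Y = 2X^6:
If X → X(1 + 0.01)
Then Y → Y · (1 + 0.01)^6
     ≈ Y · 1.0615

Percentage change = ((1 + 0.01)^6 − 1) × 100% ≈ 6.2%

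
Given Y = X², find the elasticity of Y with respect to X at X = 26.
Elasticity = 2

Elasticity = (dY/dX) · (X/Y)

dY/dX = 2·X
At X = 26: dY/dX = 52, Y = 676

Elasticity = 52 · (26 / 676) = 2

Interpretation: for a small percentage change in X, the percentage change in Y is approximately 2.00 times as large.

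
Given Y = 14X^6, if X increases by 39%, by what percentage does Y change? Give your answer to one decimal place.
621.3%

For Y = 14X^6:
If X → X(1 + 0.39)
Then Y → Y · (1 + 0.39)^6
     ≈ Y · 7.2125

Percentage change = ((1 + 0.39)^6 − 1) × 100% ≈ 621.3%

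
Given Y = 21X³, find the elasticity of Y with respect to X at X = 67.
Elasticity = 3

Elasticity = (dY/dX) · (X/Y)

dY/dX = 63·X²
At X = 67: dY/dX = 282807, Y = 6316023

Elasticity = 282807 · (67 / 6316023) = 3

Interpretation: for a small percentage change in X, the percentage change in Y is approximately 3.00 times as large.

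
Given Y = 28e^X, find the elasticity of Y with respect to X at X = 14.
Elasticity = 14

Elasticity = (dY/dX) · (X/Y)

dY/dX = 28·e^X
At X = 14: dY/dX = 28·e^14, Y = 28·e^14

Elasticity = (28·e^14) · (14 / (28·e^14)) = 14

Interpretation: for a small percentage change in X, the percentage change in Y is approximately 14.00 times as large.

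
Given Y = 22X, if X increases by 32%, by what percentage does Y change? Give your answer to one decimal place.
32.0%

For Y = 22X:
If X → X(1 + 0.32)
Then Y → Y · (1 + 0.32)^1
     = Y · 1.3200

Percentage change = ((1 + 0.32)^1 − 1) × 100% = 32.0%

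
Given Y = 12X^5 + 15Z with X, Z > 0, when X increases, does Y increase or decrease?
Y increases

Taking the partial derivative:
∂Y/∂X = 60X^4

∂Y/∂X = 60X^4 > 0 (assuming positive values)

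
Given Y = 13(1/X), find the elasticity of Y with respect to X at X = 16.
Elasticity = -1

Elasticity = (dY/dX) · (X/Y)

dY/dX = -13/X²
At X = 16: dY/dX = -13/256, Y = 13/16

Elasticity = (-13/256) · (16 / (13/16)) = -1

Interpretation: for a small percentage change in X, the percentage change in Y is approximately -1.00 times as large.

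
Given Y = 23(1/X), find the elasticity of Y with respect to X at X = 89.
Elasticity = -1

Elasticity = (dY/dX) · (X/Y)

dY/dX = -23/X²
At X = 89: dY/dX = -23/7921, Y = 23/89

Elasticity = (-23/7921) · (89 / (23/89)) = -1

Interpretation: for a small percentage change in X, the percentage change in Y is approximately -1.00 times as large.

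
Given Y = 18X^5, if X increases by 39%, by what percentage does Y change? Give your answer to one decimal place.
418.9%

For Y = 18X^5:
If X → X(1 + 0.39)
Then Y → Y · (1 + 0.39)^5
     ≈ Y · 5.1889

Percentage change = ((1 + 0.39)^5 − 1) × 100% ≈ 418.9%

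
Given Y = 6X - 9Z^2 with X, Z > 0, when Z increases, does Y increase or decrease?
Y decreases

Taking the partial derivative:
∂Y/∂Z = -18Z

∂Y/∂Z = -18Z < 0 (assuming positive values)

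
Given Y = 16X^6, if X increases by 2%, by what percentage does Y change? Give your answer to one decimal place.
12.6%

For Y = 16X^6:
If X → X(1 + 0.02)
Then Y → Y · (1 + 0.02)^6
     ≈ Y · 1.1262

Percentage change = ((1 + 0.02)^6 − 1) × 100% ≈ 12.6%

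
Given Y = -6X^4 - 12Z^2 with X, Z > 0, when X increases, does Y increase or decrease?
Y decreases

Taking the partial derivative:
∂Y/∂X = -24X^3

∂Y/∂X = -24X^3 < 0 (assuming positive values)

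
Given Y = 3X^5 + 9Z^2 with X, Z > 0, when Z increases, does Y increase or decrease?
Y increases

Taking the partial derivative:
∂Y/∂Z = 18Z

∂Y/∂Z = 18Z > 0 (assuming positive values)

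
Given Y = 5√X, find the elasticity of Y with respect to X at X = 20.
Elasticity = 1/2

Elasticity = (dY/dX) · (X/Y)

dY/dX = 5/(2·√X)
At X = 20: dY/dX = √5/4, Y = 10·√5

Elasticity = (√5/4) · (20 / (10·√5)) = 1/2

Interpretation: for a small percentage change in X, the percentage change in Y is approximately 0.50 times as large.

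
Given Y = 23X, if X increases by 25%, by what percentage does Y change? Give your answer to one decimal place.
25.0%

For Y = 23X:
If X → X(1 + 0.25)
Then Y → Y · (1 + 0.25)^1
     = Y · 1.2500

Percentage change = ((1 + 0.25)^1 − 1) × 100% = 25.0%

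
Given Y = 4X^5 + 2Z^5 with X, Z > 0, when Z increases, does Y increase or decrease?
Y increases

Taking the partial derivative:
∂Y/∂Z = 10Z^4

∂Y/∂Z = 10Z^4 > 0 (assuming positive values)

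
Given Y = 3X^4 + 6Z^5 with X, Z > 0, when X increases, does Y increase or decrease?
Y increases

Taking the partial derivative:
∂Y/∂X = 12X^3

∂Y/∂X = 12X^3 > 0 (assuming positive values)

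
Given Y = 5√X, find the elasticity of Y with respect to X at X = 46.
Elasticity = 1/2

Elasticity = (dY/dX) · (X/Y)

dY/dX = 5/(2·√X)
At X = 46: dY/dX = 5·√46/92, Y = 5·√46

Elasticity = (5·√46/92) · (46 / (5·√46)) = 1/2

Interpretation: for a small percentage change in X, the percentage change in Y is approximately 0.50 times as large.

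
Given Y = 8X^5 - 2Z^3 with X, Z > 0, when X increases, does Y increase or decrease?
Y increases

Taking the partial derivative:
∂Y/∂X = 40X^4

∂Y/∂X = 40X^4 > 0 (assuming positive values)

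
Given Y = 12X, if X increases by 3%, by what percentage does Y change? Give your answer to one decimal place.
3.0%

For Y = 12X:
If X → X(1 + 0.03)
Then Y → Y · (1 + 0.03)^1
     = Y · 1.0300

Percentage change = ((1 + 0.03)^1 − 1) × 100% = 3.0%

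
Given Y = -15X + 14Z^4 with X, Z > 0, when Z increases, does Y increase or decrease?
Y increases

Taking the partial derivative:
∂Y/∂Z = 56Z^3

∂Y/∂Z = 56Z^3 > 0 (assuming positive values)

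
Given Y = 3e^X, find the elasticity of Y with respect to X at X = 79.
Elasticity = 79

Elasticity = (dY/dX) · (X/Y)

dY/dX = 3·e^X
At X = 79: dY/dX = 3·e^79, Y = 3·e^79

Elasticity = (3·e^79) · (79 / (3·e^79)) = 79

Interpretation: for a small percentage change in X, the percentage change in Y is approximately 79.00 times as large.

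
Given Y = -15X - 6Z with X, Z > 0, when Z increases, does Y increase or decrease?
Y decreases

Taking the partial derivative:
∂Y/∂Z = -6

∂Y/∂Z = -6 < 0 (assuming positive values)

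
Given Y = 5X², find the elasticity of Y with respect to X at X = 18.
Elasticity = 2

Elasticity = (dY/dX) · (X/Y)

dY/dX = 10·X
At X = 18: dY/dX = 180, Y = 1620

Elasticity = 180 · (18 / 1620) = 2

Interpretation: for a small percentage change in X, the percentage change in Y is approximately 2.00 times as large.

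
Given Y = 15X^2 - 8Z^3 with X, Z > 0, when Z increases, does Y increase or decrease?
Y decreases

Taking the partial derivative:
∂Y/∂Z = -24Z^2

∂Y/∂Z = -24Z^2 < 0 (assuming positive values)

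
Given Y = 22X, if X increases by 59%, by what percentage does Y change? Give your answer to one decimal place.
59.0%

For Y = 22X:
If X → X(1 + 0.59)
Then Y → Y · (1 + 0.59)^1
     = Y · 1.5900

Percentage change = ((1 + 0.59)^1 − 1) × 100% = 59.0%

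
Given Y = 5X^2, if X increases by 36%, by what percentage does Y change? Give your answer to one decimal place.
85.0%

For Y = 5X^2:
If X → X(1 + 0.36)
Then Y → Y · (1 + 0.36)^2
     = Y · 1.8496

Percentage change = ((1 + 0.36)^2 − 1) × 100% ≈ 85.0%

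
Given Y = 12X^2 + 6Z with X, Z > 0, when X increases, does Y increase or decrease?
Y increases

Taking the partial derivative:
∂Y/∂X = 24X

∂Y/∂X = 24X > 0 (assuming positive values)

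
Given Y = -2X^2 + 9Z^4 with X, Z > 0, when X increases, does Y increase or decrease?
Y decreases

Taking the partial derivative:
∂Y/∂X = -4X

∂Y/∂X = -4X < 0 (assuming positive values)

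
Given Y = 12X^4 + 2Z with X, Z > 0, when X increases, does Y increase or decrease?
Y increases

Taking the partial derivative:
∂Y/∂X = 48X^3

∂Y/∂X = 48X^3 > 0 (assuming positive values)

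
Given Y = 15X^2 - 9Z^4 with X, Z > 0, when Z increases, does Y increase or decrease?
Y decreases

Taking the partial derivative:
∂Y/∂Z = -36Z^3

∂Y/∂Z = -36Z^3 < 0 (assuming positive values)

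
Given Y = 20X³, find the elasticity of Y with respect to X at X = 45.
Elasticity = 3

Elasticity = (dY/dX) · (X/Y)

dY/dX = 60·X²
At X = 45: dY/dX = 121500, Y = 1822500

Elasticity = 121500 · (45 / 1822500) = 3

Interpretation: for a small percentage change in X, the percentage change in Y is approximately 3.00 times as large.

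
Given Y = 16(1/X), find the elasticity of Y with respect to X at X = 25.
Elasticity = -1

Elasticity = (dY/dX) · (X/Y)

dY/dX = -16/X²
At X = 25: dY/dX = -16/625, Y = 16/25

Elasticity = (-16/625) · (25 / (16/25)) = -1

Interpretation: for a small percentage change in X, the percentage change in Y is approximately -1.00 times as large.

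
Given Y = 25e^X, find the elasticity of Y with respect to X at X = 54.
Elasticity = 54

Elasticity = (dY/dX) · (X/Y)

dY/dX = 25·e^X
At X = 54: dY/dX = 25·e^54, Y = 25·e^54

Elasticity = (25·e^54) · (54 / (25·e^54)) = 54

Interpretation: for a small percentage change in X, the percentage change in Y is approximately 54.00 times as large.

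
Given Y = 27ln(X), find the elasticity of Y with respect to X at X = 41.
Elasticity = 1/ln(41) ≈ 0.2693

Elasticity = (dY/dX) · (X/Y)

dY/dX = 27/X
At X = 41: dY/dX = 27/41, Y = 27·ln(41)

Elasticity = (27/41) · (41 / (27·ln(41))) = 1/ln(41) ≈ 0.2693

Interpretation: for a small percentage change in X, the percentage change in Y is approximately 0.27 times as large.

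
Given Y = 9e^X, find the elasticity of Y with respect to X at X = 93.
Elasticity = 93

Elasticity = (dY/dX) · (X/Y)

dY/dX = 9·e^X
At X = 93: dY/dX = 9·e^93, Y = 9·e^93

Elasticity = (9·e^93) · (93 / (9·e^93)) = 93

Interpretation: for a small percentage change in X, the percentage change in Y is approximately 93.00 times as large.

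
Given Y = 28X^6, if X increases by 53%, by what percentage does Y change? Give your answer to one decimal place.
1182.8%

For Y = 28X^6:
If X → X(1 + 0.53)
Then Y → Y · (1 + 0.53)^6
     ≈ Y · 12.8277

Percentage change = ((1 + 0.53)^6 − 1) × 100% ≈ 1182.8%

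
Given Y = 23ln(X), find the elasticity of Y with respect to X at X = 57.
Elasticity = 1/ln(57) ≈ 0.2473

Elasticity = (dY/dX) · (X/Y)

dY/dX = 23/X
At X = 57: dY/dX = 23/57, Y = 23·ln(57)

Elasticity = (23/57) · (57 / (23·ln(57))) = 1/ln(57) ≈ 0.2473

Interpretation: for a small percentage change in X, the percentage change in Y is approximately 0.25 times as large.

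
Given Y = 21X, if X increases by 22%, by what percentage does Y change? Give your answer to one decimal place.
22.0%

For Y = 21X:
If X → X(1 + 0.22)
Then Y → Y · (1 + 0.22)^1
     = Y · 1.2200

Percentage change = ((1 + 0.22)^1 − 1) × 100% = 22.0%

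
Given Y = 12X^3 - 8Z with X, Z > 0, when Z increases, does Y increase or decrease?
Y decreases

Taking the partial derivative:
∂Y/∂Z = -8

∂Y/∂Z = -8 < 0 (assuming positive values)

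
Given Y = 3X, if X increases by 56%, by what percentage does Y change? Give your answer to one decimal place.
56.0%

For Y = 3X:
If X → X(1 + 0.56)
Then Y → Y · (1 + 0.56)^1
     = Y · 1.5600

Percentage change = ((1 + 0.56)^1 − 1) × 100% = 56.0%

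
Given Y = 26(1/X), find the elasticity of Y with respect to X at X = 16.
Elasticity = -1

Elasticity = (dY/dX) · (X/Y)

dY/dX = -26/X²
At X = 16: dY/dX = -13/128, Y = 13/8

Elasticity = (-13/128) · (16 / (13/8)) = -1

Interpretation: for a small percentage change in X, the percentage change in Y is approximately -1.00 times as large.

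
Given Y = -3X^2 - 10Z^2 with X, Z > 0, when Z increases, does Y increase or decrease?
Y decreases

Taking the partial derivative:
∂Y/∂Z = -20Z

∂Y/∂Z = -20Z < 0 (assuming positive values)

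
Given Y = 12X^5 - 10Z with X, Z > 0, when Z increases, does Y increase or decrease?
Y decreases

Taking the partial derivative:
∂Y/∂Z = -10

∂Y/∂Z = -10 < 0 (assuming positive values)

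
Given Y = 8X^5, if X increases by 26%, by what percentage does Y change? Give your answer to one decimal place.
217.6%

For Y = 8X^5:
If X → X(1 + 0.26)
Then Y → Y · (1 + 0.26)^5
     ≈ Y · 3.1758

Percentage change = ((1 + 0.26)^5 − 1) × 100% ≈ 217.6%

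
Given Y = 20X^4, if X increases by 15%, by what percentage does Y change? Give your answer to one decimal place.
74.9%

For Y = 20X^4:
If X → X(1 + 0.15)
Then Y → Y · (1 + 0.15)^4
     ≈ Y · 1.7490

Percentage change = ((1 + 0.15)^4 − 1) × 100% ≈ 74.9%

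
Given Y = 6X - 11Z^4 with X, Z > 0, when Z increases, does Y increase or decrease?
Y decreases

Taking the partial derivative:
∂Y/∂Z = -44Z^3

∂Y/∂Z = -44Z^3 < 0 (assuming positive values)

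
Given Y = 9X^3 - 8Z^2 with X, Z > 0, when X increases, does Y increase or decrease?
Y increases

Taking the partial derivative:
∂Y/∂X = 27X^2

∂Y/∂X = 27X^2 > 0 (assuming positive values)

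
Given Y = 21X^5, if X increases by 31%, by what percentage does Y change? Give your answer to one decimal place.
285.8%

For Y = 21X^5:
If X → X(1 + 0.31)
Then Y → Y · (1 + 0.31)^5
     ≈ Y · 3.8579

Percentage change = ((1 + 0.31)^5 − 1) × 100% ≈ 285.8%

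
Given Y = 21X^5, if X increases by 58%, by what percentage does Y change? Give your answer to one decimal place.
884.7%

For Y = 21X^5:
If X → X(1 + 0.58)
Then Y → Y · (1 + 0.58)^5
     ≈ Y · 9.8466

Percentage change = ((1 + 0.58)^5 − 1) × 100% ≈ 884.7%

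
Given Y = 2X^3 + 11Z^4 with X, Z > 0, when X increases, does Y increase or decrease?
Y increases

Taking the partial derivative:
∂Y/∂X = 6X^2

∂Y/∂X = 6X^2 > 0 (assuming positive values)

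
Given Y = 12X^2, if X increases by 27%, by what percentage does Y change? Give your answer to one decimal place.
61.3%

For Y = 12X^2:
If X → X(1 + 0.27)
Then Y → Y · (1 + 0.27)^2
     = Y · 1.6129

Percentage change = ((1 + 0.27)^2 − 1) × 100% ≈ 61.3%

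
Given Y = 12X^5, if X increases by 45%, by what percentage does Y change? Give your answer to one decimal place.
541.0%

For Y = 12X^5:
If X → X(1 + 0.45)
Then Y → Y · (1 + 0.45)^5
     ≈ Y · 6.4097

Percentage change = ((1 + 0.45)^5 − 1) × 100% ≈ 541.0%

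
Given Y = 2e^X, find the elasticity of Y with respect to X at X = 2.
Elasticity = 2

Elasticity = (dY/dX) · (X/Y)

dY/dX = 2·e^X
At X = 2: dY/dX = 2·e^2, Y = 2·e^2

Elasticity = (2·e^2) · (2 / (2·e^2)) = 2

Interpretation: for a small percentage change in X, the percentage change in Y is approximately 2.00 times as large.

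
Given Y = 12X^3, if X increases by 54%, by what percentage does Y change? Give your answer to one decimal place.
265.2%

For Y = 12X^3:
If X → X(1 + 0.54)
Then Y → Y · (1 + 0.54)^3
     ≈ Y · 3.6523

Percentage change = ((1 + 0.54)^3 − 1) × 100% ≈ 265.2%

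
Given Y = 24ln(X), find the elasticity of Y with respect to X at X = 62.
Elasticity = 1/ln(62) ≈ 0.2423

Elasticity = (dY/dX) · (X/Y)

dY/dX = 24/X
At X = 62: dY/dX = 12/31, Y = 24·ln(62)

Elasticity = (12/31) · (62 / (24·ln(62))) = 1/ln(62) ≈ 0.2423

Interpretation: for a small percentage change in X, the percentage change in Y is approximately 0.24 times as large.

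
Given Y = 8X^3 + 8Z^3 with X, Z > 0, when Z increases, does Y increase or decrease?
Y increases

Taking the partial derivative:
∂Y/∂Z = 24Z^2

∂Y/∂Z = 24Z^2 > 0 (assuming positive values)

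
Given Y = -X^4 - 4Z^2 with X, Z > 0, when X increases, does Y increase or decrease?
Y decreases

Taking the partial derivative:
∂Y/∂X = -4X^3

∂Y/∂X = -4X^3 < 0 (assuming positive values)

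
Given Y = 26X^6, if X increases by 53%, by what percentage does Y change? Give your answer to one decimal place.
1182.8%

For Y = 26X^6:
If X → X(1 + 0.53)
Then Y → Y · (1 + 0.53)^6
     ≈ Y · 12.8277

Percentage change = ((1 + 0.53)^6 − 1) × 100% ≈ 1182.8%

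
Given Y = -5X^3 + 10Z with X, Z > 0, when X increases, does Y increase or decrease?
Y decreases

Taking the partial derivative:
∂Y/∂X = -15X^2

∂Y/∂X = -15X^2 < 0 (assuming positive values)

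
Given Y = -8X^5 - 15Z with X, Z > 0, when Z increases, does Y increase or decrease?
Y decreases

Taking the partial derivative:
∂Y/∂Z = -15

∂Y/∂Z = -15 < 0 (assuming positive values)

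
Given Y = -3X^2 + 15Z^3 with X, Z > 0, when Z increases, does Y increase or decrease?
Y increases

Taking the partial derivative:
∂Y/∂Z = 45Z^2

∂Y/∂Z = 45Z^2 > 0 (assuming positive values)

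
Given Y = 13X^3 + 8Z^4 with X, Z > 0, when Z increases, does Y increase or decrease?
Y increases

Taking the partial derivative:
∂Y/∂Z = 32Z^3

∂Y/∂Z = 32Z^3 > 0 (assuming positive values)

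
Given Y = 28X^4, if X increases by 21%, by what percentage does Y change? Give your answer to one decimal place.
114.4%

For Y = 28X^4:
If X → X(1 + 0.21)
Then Y → Y · (1 + 0.21)^4
     ≈ Y · 2.1436

Percentage change = ((1 + 0.21)^4 − 1) × 100% ≈ 114.4%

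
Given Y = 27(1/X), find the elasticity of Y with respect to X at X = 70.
Elasticity = -1

Elasticity = (dY/dX) · (X/Y)

dY/dX = -27/X²
At X = 70: dY/dX = -27/4900, Y = 27/70

Elasticity = (-27/4900) · (70 / (27/70)) = -1

Interpretation: for a small percentage change in X, the percentage change in Y is approximately -1.00 times as large.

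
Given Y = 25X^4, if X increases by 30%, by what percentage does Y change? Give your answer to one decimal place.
185.6%

For Y = 25X^4:
If X → X(1 + 0.3)
Then Y → Y · (1 + 0.3)^4
     = Y · 2.8561

Percentage change = ((1 + 0.3)^4 − 1) × 100% ≈ 185.6%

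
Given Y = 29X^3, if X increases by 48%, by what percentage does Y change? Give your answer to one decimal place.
224.2%

For Y = 29X^3:
If X → X(1 + 0.48)
Then Y → Y · (1 + 0.48)^3
     ≈ Y · 3.2418

Percentage change = ((1 + 0.48)^3 − 1) × 100% ≈ 224.2%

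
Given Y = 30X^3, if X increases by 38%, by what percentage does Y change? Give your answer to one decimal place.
162.8%

For Y = 30X^3:
If X → X(1 + 0.38)
Then Y → Y · (1 + 0.38)^3
     ≈ Y · 2.6281

Percentage change = ((1 + 0.38)^3 − 1) × 100% ≈ 162.8%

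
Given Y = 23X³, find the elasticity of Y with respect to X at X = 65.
Elasticity = 3

Elasticity = (dY/dX) · (X/Y)

dY/dX = 69·X²
At X = 65: dY/dX = 291525, Y = 6316375

Elasticity = 291525 · (65 / 6316375) = 3

Interpretation: for a small percentage change in X, the percentage change in Y is approximately 3.00 times as large.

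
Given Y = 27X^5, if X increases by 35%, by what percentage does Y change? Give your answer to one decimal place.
348.4%

For Y = 27X^5:
If X → X(1 + 0.35)
Then Y → Y · (1 + 0.35)^5
     ≈ Y · 4.4840

Percentage change = ((1 + 0.35)^5 − 1) × 100% ≈ 348.4%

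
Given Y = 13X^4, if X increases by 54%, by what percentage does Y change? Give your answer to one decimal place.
462.4%

For Y = 13X^4:
If X → X(1 + 0.54)
Then Y → Y · (1 + 0.54)^4
     ≈ Y · 5.6245

Percentage change = ((1 + 0.54)^4 − 1) × 100% ≈ 462.4%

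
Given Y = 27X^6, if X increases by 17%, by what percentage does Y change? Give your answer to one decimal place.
156.5%

For Y = 27X^6:
If X → X(1 + 0.17)
Then Y → Y · (1 + 0.17)^6
     ≈ Y · 2.5652

Percentage change = ((1 + 0.17)^6 − 1) × 100% ≈ 156.5%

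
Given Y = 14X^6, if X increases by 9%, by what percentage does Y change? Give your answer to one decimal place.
67.7%

For Y = 14X^6:
If X → X(1 + 0.09)
Then Y → Y · (1 + 0.09)^6
     ≈ Y · 1.6771

Percentage change = ((1 + 0.09)^6 − 1) × 100% ≈ 67.7%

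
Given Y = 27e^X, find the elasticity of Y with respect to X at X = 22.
Elasticity = 22

Elasticity = (dY/dX) · (X/Y)

dY/dX = 27·e^X
At X = 22: dY/dX = 27·e^22, Y = 27·e^22

Elasticity = (27·e^22) · (22 / (27·e^22)) = 22

Interpretation: for a small percentage change in X, the percentage change in Y is approximately 22.00 times as large.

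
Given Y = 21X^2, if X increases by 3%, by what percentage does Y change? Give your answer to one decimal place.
6.1%

For Y = 21X^2:
If X → X(1 + 0.03)
Then Y → Y · (1 + 0.03)^2
     = Y · 1.0609

Percentage change = ((1 + 0.03)^2 − 1) × 100% ≈ 6.1%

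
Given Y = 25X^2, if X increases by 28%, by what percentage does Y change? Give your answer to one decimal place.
63.8%

For Y = 25X^2:
If X → X(1 + 0.28)
Then Y → Y · (1 + 0.28)^2
     = Y · 1.6384

Percentage change = ((1 + 0.28)^2 − 1) × 100% ≈ 63.8%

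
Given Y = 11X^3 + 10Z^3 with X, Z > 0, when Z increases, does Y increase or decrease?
Y increases

Taking the partial derivative:
∂Y/∂Z = 30Z^2

∂Y/∂Z = 30Z^2 > 0 (assuming positive values)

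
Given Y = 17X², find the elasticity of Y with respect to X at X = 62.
Elasticity = 2

Elasticity = (dY/dX) · (X/Y)

dY/dX = 34·X
At X = 62: dY/dX = 2108, Y = 65348

Elasticity = 2108 · (62 / 65348) = 2

Interpretation: for a small percentage change in X, the percentage change in Y is approximately 2.00 times as large.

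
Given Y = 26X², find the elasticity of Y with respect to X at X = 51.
Elasticity = 2

Elasticity = (dY/dX) · (X/Y)

dY/dX = 52·X
At X = 51: dY/dX = 2652, Y = 67626

Elasticity = 2652 · (51 / 67626) = 2

Interpretation: for a small percentage change in X, the percentage change in Y is approximately 2.00 times as large.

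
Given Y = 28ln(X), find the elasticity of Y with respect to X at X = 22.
Elasticity = 1/ln(22) ≈ 0.3235

Elasticity = (dY/dX) · (X/Y)

dY/dX = 28/X
At X = 22: dY/dX = 14/11, Y = 28·ln(22)

Elasticity = (14/11) · (22 / (28·ln(22))) = 1/ln(22) ≈ 0.3235

Interpretation: for a small percentage change in X, the percentage change in Y is approximately 0.32 times as large.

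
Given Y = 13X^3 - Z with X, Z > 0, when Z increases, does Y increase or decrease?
Y decreases

Taking the partial derivative:
∂Y/∂Z = -1

∂Y/∂Z = -1 < 0 (assuming positive values)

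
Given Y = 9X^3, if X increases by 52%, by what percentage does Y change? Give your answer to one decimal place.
251.2%

For Y = 9X^3:
If X → X(1 + 0.52)
Then Y → Y · (1 + 0.52)^3
     ≈ Y · 3.5118

Percentage change = ((1 + 0.52)^3 − 1) × 100% ≈ 251.2%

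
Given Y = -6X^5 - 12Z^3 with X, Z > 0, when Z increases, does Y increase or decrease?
Y decreases

Taking the partial derivative:
∂Y/∂Z = -36Z^2

∂Y/∂Z = -36Z^2 < 0 (assuming positive values)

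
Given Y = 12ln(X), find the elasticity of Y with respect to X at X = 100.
Elasticity = 1/ln(100) ≈ 0.2171

Elasticity = (dY/dX) · (X/Y)

dY/dX = 12/X
At X = 100: dY/dX = 3/25, Y = 12·ln(100)

Elasticity = (3/25) · (100 / (12·ln(100))) = 1/ln(100) ≈ 0.2171

Interpretation: for a small percentage change in X, the percentage change in Y is approximately 0.22 times as large.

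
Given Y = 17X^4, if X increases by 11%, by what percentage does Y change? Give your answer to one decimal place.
51.8%

For Y = 17X^4:
If X → X(1 + 0.11)
Then Y → Y · (1 + 0.11)^4
     ≈ Y · 1.5181

Percentage change = ((1 + 0.11)^4 − 1) × 100% ≈ 51.8%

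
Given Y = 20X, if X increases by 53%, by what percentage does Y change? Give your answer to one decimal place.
53.0%

For Y = 20X:
If X → X(1 + 0.53)
Then Y → Y · (1 + 0.53)^1
     = Y · 1.5300

Percentage change = ((1 + 0.53)^1 − 1) × 100% = 53.0%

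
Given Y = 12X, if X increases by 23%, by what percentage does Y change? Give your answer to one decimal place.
23.0%

For Y = 12X:
If X → X(1 + 0.23)
Then Y → Y · (1 + 0.23)^1
     = Y · 1.2300

Percentage change = ((1 + 0.23)^1 − 1) × 100% = 23.0%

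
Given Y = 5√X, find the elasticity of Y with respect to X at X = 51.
Elasticity = 1/2

Elasticity = (dY/dX) · (X/Y)

dY/dX = 5/(2·√X)
At X = 51: dY/dX = 5·√51/102, Y = 5·√51

Elasticity = (5·√51/102) · (51 / (5·√51)) = 1/2

Interpretation: for a small percentage change in X, the percentage change in Y is approximately 0.50 times as large.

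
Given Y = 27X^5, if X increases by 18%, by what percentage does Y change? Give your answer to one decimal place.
128.8%

For Y = 27X^5:
If X → X(1 + 0.18)
Then Y → Y · (1 + 0.18)^5
     ≈ Y · 2.2878

Percentage change = ((1 + 0.18)^5 − 1) × 100% ≈ 128.8%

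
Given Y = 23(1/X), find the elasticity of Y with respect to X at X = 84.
Elasticity = -1

Elasticity = (dY/dX) · (X/Y)

dY/dX = -23/X²
At X = 84: dY/dX = -23/7056, Y = 23/84

Elasticity = (-23/7056) · (84 / (23/84)) = -1

Interpretation: for a small percentage change in X, the percentage change in Y is approximately -1.00 times as large.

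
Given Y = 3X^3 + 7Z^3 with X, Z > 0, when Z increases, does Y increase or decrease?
Y increases

Taking the partial derivative:
∂Y/∂Z = 21Z^2

∂Y/∂Z = 21Z^2 > 0 (assuming positive values)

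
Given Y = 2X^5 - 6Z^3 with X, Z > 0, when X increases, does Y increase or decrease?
Y increases

Taking the partial derivative:
∂Y/∂X = 10X^4

∂Y/∂X = 10X^4 > 0 (assuming positive values)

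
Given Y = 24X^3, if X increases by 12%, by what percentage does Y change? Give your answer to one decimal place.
40.5%

For Y = 24X^3:
If X → X(1 + 0.12)
Then Y → Y · (1 + 0.12)^3
     ≈ Y · 1.4049

Percentage change = ((1 + 0.12)^3 − 1) × 100% ≈ 40.5%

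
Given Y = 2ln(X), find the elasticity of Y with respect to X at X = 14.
Elasticity = 1/ln(14) ≈ 0.3789

Elasticity = (dY/dX) · (X/Y)

dY/dX = 2/X
At X = 14: dY/dX = 1/7, Y = 2·ln(14)

Elasticity = (1/7) · (14 / (2·ln(14))) = 1/ln(14) ≈ 0.3789

Interpretation: for a small percentage change in X, the percentage change in Y is approximately 0.38 times as large.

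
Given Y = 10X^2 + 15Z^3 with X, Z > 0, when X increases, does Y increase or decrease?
Y increases

Taking the partial derivative:
∂Y/∂X = 20X

∂Y/∂X = 20X > 0 (assuming positive values)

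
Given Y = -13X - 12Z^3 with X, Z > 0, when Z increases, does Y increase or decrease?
Y decreases

Taking the partial derivative:
∂Y/∂Z = -36Z^2

∂Y/∂Z = -36Z^2 < 0 (assuming positive values)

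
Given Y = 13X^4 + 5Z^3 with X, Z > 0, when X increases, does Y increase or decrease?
Y increases

Taking the partial derivative:
∂Y/∂X = 52X^3

∂Y/∂X = 52X^3 > 0 (assuming positive values)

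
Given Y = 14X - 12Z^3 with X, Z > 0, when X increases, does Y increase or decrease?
Y increases

Taking the partial derivative:
∂Y/∂X = 14

∂Y/∂X = 14 > 0 (assuming positive values)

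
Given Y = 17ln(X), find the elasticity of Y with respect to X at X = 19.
Elasticity = 1/ln(19) ≈ 0.3396

Elasticity = (dY/dX) · (X/Y)

dY/dX = 17/X
At X = 19: dY/dX = 17/19, Y = 17·ln(19)

Elasticity = (17/19) · (19 / (17·ln(19))) = 1/ln(19) ≈ 0.3396

Interpretation: for a small percentage change in X, the percentage change in Y is approximately 0.34 times as large.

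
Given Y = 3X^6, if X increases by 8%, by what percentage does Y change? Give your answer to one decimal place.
58.7%

For Y = 3X^6:
If X → X(1 + 0.08)
Then Y → Y · (1 + 0.08)^6
     ≈ Y · 1.5869

Percentage change = ((1 + 0.08)^6 − 1) × 100% ≈ 58.7%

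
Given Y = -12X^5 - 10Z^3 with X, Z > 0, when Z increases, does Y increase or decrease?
Y decreases

Taking the partial derivative:
∂Y/∂Z = -30Z^2

∂Y/∂Z = -30Z^2 < 0 (assuming positive values)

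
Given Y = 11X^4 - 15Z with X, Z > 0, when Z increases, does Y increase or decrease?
Y decreases

Taking the partial derivative:
∂Y/∂Z = -15

∂Y/∂Z = -15 < 0 (assuming positive values)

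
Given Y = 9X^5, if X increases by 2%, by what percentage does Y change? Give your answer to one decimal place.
10.4%

For Y = 9X^5:
If X → X(1 + 0.02)
Then Y → Y · (1 + 0.02)^5
     ≈ Y · 1.1041

Percentage change = ((1 + 0.02)^5 − 1) × 100% ≈ 10.4%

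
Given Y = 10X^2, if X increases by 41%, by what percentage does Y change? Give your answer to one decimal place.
98.8%

For Y = 10X^2:
If X → X(1 + 0.41)
Then Y → Y · (1 + 0.41)^2
     = Y · 1.9881

Percentage change = ((1 + 0.41)^2 − 1) × 100% ≈ 98.8%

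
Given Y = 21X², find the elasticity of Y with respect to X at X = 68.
Elasticity = 2

Elasticity = (dY/dX) · (X/Y)

dY/dX = 42·X
At X = 68: dY/dX = 2856, Y = 97104

Elasticity = 2856 · (68 / 97104) = 2

Interpretation: for a small percentage change in X, the percentage change in Y is approximately 2.00 times as large.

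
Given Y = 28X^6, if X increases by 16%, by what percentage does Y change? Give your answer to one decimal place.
143.6%

For Y = 28X^6:
If X → X(1 + 0.16)
Then Y → Y · (1 + 0.16)^6
     ≈ Y · 2.4364

Percentage change = ((1 + 0.16)^6 − 1) × 100% ≈ 143.6%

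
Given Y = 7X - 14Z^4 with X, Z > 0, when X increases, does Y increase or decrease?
Y increases

Taking the partial derivative:
∂Y/∂X = 7

∂Y/∂X = 7 > 0 (assuming positive values)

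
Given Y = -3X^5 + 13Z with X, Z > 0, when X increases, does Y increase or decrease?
Y decreases

Taking the partial derivative:
∂Y/∂X = -15X^4

∂Y/∂X = -15X^4 < 0 (assuming positive values)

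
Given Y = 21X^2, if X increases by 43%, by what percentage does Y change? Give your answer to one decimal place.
104.5%

For Y = 21X^2:
If X → X(1 + 0.43)
Then Y → Y · (1 + 0.43)^2
     = Y · 2.0449

Percentage change = ((1 + 0.43)^2 − 1) × 100% ≈ 104.5%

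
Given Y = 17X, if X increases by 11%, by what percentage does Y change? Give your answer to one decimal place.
11.0%

For Y = 17X:
If X → X(1 + 0.11)
Then Y → Y · (1 + 0.11)^1
     = Y · 1.1100

Percentage change = ((1 + 0.11)^1 − 1) × 100% = 11.0%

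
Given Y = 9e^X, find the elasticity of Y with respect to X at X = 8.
Elasticity = 8

Elasticity = (dY/dX) · (X/Y)

dY/dX = 9·e^X
At X = 8: dY/dX = 9·e^8, Y = 9·e^8

Elasticity = (9·e^8) · (8 / (9·e^8)) = 8

Interpretation: for a small percentage change in X, the percentage change in Y is approximately 8.00 times as large.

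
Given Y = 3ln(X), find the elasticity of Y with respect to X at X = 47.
Elasticity = 1/ln(47) ≈ 0.2597

Elasticity = (dY/dX) · (X/Y)

dY/dX = 3/X
At X = 47: dY/dX = 3/47, Y = 3·ln(47)

Elasticity = (3/47) · (47 / (3·ln(47))) = 1/ln(47) ≈ 0.2597

Interpretation: for a small percentage change in X, the percentage change in Y is approximately 0.26 times as large.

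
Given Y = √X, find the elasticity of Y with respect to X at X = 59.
Elasticity = 1/2

Elasticity = (dY/dX) · (X/Y)

dY/dX = 1/(2·√X)
At X = 59: dY/dX = √59/118, Y = √59

Elasticity = (√59/118) · (59 / (√59)) = 1/2

Interpretation: for a small percentage change in X, the percentage change in Y is approximately 0.50 times as large.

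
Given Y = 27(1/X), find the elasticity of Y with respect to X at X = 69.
Elasticity = -1

Elasticity = (dY/dX) · (X/Y)

dY/dX = -27/X²
At X = 69: dY/dX = -3/529, Y = 9/23

Elasticity = (-3/529) · (69 / (9/23)) = -1

Interpretation: for a small percentage change in X, the percentage change in Y is approximately -1.00 times as large.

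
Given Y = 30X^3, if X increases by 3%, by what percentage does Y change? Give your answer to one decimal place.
9.3%

For Y = 30X^3:
If X → X(1 + 0.03)
Then Y → Y · (1 + 0.03)^3
     ≈ Y · 1.0927

Percentage change = ((1 + 0.03)^3 − 1) × 100% ≈ 9.3%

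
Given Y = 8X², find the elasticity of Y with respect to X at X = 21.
Elasticity = 2

Elasticity = (dY/dX) · (X/Y)

dY/dX = 16·X
At X = 21: dY/dX = 336, Y = 3528

Elasticity = 336 · (21 / 3528) = 2

Interpretation: for a small percentage change in X, the percentage change in Y is approximately 2.00 times as large.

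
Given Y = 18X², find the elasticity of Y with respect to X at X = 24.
Elasticity = 2

Elasticity = (dY/dX) · (X/Y)

dY/dX = 36·X
At X = 24: dY/dX = 864, Y = 10368

Elasticity = 864 · (24 / 10368) = 2

Interpretation: for a small percentage change in X, the percentage change in Y is approximately 2.00 times as large.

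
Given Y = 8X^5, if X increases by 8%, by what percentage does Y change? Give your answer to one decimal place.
46.9%

For Y = 8X^5:
If X → X(1 + 0.08)
Then Y → Y · (1 + 0.08)^5
     ≈ Y · 1.4693

Percentage change = ((1 + 0.08)^5 − 1) × 100% ≈ 46.9%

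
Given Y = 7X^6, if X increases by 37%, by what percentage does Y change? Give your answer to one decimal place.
561.2%

For Y = 7X^6:
If X → X(1 + 0.37)
Then Y → Y · (1 + 0.37)^6
     ≈ Y · 6.6119

Percentage change = ((1 + 0.37)^6 − 1) × 100% ≈ 561.2%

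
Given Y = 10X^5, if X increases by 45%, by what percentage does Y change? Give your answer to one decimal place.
541.0%

For Y = 10X^5:
If X → X(1 + 0.45)
Then Y → Y · (1 + 0.45)^5
     ≈ Y · 6.4097

Percentage change = ((1 + 0.45)^5 − 1) × 100% ≈ 541.0%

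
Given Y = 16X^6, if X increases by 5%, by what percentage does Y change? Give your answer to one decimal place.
34.0%

For Y = 16X^6:
If X → X(1 + 0.05)
Then Y → Y · (1 + 0.05)^6
     ≈ Y · 1.3401

Percentage change = ((1 + 0.05)^6 − 1) × 100% ≈ 34.0%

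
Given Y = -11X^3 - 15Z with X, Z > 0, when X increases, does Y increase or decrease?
Y decreases

Taking the partial derivative:
∂Y/∂X = -33X^2

∂Y/∂X = -33X^2 < 0 (assuming positive values)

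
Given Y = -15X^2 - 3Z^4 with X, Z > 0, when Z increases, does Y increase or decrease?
Y decreases

Taking the partial derivative:
∂Y/∂Z = -12Z^3

∂Y/∂Z = -12Z^3 < 0 (assuming positive values)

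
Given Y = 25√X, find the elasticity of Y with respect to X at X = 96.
Elasticity = 1/2

Elasticity = (dY/dX) · (X/Y)

dY/dX = 25/(2·√X)
At X = 96: dY/dX = 25·√6/48, Y = 100·√6

Elasticity = (25·√6/48) · (96 / (100·√6)) = 1/2

Interpretation: for a small percentage change in X, the percentage change in Y is approximately 0.50 times as large.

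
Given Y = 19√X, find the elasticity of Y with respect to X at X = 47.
Elasticity = 1/2

Elasticity = (dY/dX) · (X/Y)

dY/dX = 19/(2·√X)
At X = 47: dY/dX = 19·√47/94, Y = 19·√47

Elasticity = (19·√47/94) · (47 / (19·√47)) = 1/2

Interpretation: for a small percentage change in X, the percentage change in Y is approximately 0.50 times as large.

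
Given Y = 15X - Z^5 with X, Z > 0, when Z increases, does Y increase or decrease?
Y decreases

Taking the partial derivative:
∂Y/∂Z = -5Z^4

∂Y/∂Z = -5Z^4 < 0 (assuming positive values)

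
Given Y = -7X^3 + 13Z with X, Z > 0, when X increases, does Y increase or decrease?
Y decreases

Taking the partial derivative:
∂Y/∂X = -21X^2

∂Y/∂X = -21X^2 < 0 (assuming positive values)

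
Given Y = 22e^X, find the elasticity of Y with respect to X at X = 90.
Elasticity = 90

Elasticity = (dY/dX) · (X/Y)

dY/dX = 22·e^X
At X = 90: dY/dX = 22·e^90, Y = 22·e^90

Elasticity = (22·e^90) · (90 / (22·e^90)) = 90

Interpretation: for a small percentage change in X, the percentage change in Y is approximately 90.00 times as large.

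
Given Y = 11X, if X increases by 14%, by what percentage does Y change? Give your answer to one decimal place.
14.0%

For Y = 11X:
If X → X(1 + 0.14)
Then Y → Y · (1 + 0.14)^1
     = Y · 1.1400

Percentage change = ((1 + 0.14)^1 − 1) × 100% = 14.0%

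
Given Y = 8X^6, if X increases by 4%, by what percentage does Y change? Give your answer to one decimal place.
26.5%

For Y = 8X^6:
If X → X(1 + 0.04)
Then Y → Y · (1 + 0.04)^6
     ≈ Y · 1.2653

Percentage change = ((1 + 0.04)^6 − 1) × 100% ≈ 26.5%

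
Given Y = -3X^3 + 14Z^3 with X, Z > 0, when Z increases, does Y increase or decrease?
Y increases

Taking the partial derivative:
∂Y/∂Z = 42Z^2

∂Y/∂Z = 42Z^2 > 0 (assuming positive values)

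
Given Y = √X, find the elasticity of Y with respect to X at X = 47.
Elasticity = 1/2

Elasticity = (dY/dX) · (X/Y)

dY/dX = 1/(2·√X)
At X = 47: dY/dX = √47/94, Y = √47

Elasticity = (√47/94) · (47 / (√47)) = 1/2

Interpretation: for a small percentage change in X, the percentage change in Y is approximately 0.50 times as large.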